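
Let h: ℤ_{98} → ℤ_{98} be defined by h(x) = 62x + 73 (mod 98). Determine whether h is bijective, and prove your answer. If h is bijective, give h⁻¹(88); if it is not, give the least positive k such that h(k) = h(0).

By definition, h is injective if h(a) = h(b) implies a = b.
We have gcd(62, 98) = 2 > 1. Taking a = 0 and b = 49: h(0) = 73 and h(49) = 62·49 + 73 = 3111 ≡ 73 (mod 98).
So h(0) = h(49) while 0 ≠ 49, therefore h is not injective, hence not bijective.
Since h is not bijective, we find the least positive k with h(k) = h(0): this means 62k ≡ 0 (mod 98), i.e. 98 ∣ 62k. Since gcd(62, 98) = 2, dividing through by 2 this holds exactly when 49 ∣ 31k, and as gcd(31, 49) = 1, exactly when 49 ∣ k.
The smallest positive such k is 49.

49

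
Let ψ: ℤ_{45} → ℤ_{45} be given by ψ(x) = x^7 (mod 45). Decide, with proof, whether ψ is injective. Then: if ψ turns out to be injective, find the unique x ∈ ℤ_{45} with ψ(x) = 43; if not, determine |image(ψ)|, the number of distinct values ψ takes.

ψ(0) = 0^7 = 0.
ψ(15): Repeated squaring mod 45: 15^1 ≡ 15, 15^2 ≡ 15² = 225 ≡ 0, 15^4 ≡ 0² = 0. Since 7 = 4 + 2 + 1, 15^7 ≡ 0·0·15: 0·0 = 0, then 0·15 = 0. So 15^7 ≡ 0 (mod 45).
So ψ(0) = ψ(15) = 0 while 0 ≠ 15, thus ψ is not injective.
Since ψ is not injective, we determine |image(ψ)|. Computing x^7 mod 45 for each x (by repeated squaring, reducing mod 45 at every step), the values ψ(0), ψ(1), …, ψ(44) are: 0, 1, 38, 27, 4, 5, 36, 43, 17, 9, 10, 11, 18, 22, 14, 0, 16, 8, 27, 19, 20, 36, 13, 32, 9, 25, 26, 18, 37, 29, 0, 31, 23, 27, 34, 35, 36, 28, 2, 9, 40, 41, 18, 7, 44.
The distinct values are {0, 1, 2, 4, 5, 7, 8, 9, 10, 11, 13, 14, 16, 17, 18, 19, 20, 22, 23, 25, 26, 27, 28, 29, 31, 32, 34, 35, 36, 37, 38, 40, 41, 43, 44}; there are 35 of them.

35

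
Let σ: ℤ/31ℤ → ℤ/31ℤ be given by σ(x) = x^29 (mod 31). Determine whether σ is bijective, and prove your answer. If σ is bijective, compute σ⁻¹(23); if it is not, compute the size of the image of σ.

Since 31 is prime, the nonzero elements of ℤ/31ℤ form a cyclic group of order 30.
As gcd(29, 30) = 1, raising to the 29th power is a bijection on this group: if u^29 ≡ v^29 then (uv^{−1})^29 = 1, and the only element of order dividing gcd(29, 30) = 1 is 1, so u = v.
With σ(0) = 0 this makes σ injective on all of ℤ/31ℤ, hence bijective (finite equal-size domain and codomain). In particular σ is bijective.
Since σ is bijective, we find the preimage of 23. The inverse of x ↦ x^29 on (ℤ/31ℤ)^× is x ↦ x^29, because 29·29 = 841 = 28·30 + 1 ≡ 1 (mod 30) and x^{30} = 1 for x ≠ 0 (Fermat). So σ⁻¹(23) = 23^29 mod 31.
Repeated squaring mod 31: 23^1 ≡ 23, 23^2 ≡ 23² = 529 ≡ 2, 23^4 ≡ 2² = 4, 23^8 ≡ 4² = 16, 23^16 ≡ 16² = 256 ≡ 8. Since 29 = 16 + 8 + 4 + 1, 23^29 ≡ 8·16·4·23: 8·16 = 128 ≡ 4, then 4·4 = 16, then 16·23 = 368 ≡ 27. So 23^29 ≡ 27 (mod 31).
Hence σ⁻¹(23) = 27.

27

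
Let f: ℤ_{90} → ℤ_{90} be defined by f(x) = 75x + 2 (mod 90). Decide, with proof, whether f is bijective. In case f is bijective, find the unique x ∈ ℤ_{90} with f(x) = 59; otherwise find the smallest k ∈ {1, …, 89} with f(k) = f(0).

Recall that f is injective if f(a) = f(b) implies a = b.
We have gcd(75, 90) = 15 > 1. Taking a = 0 and b = 6: f(0) = 2 and f(6) = 75·6 + 2 = 452 ≡ 2 (mod 90).
So f(0) = f(6) while 0 ≠ 6, thus f is not injective, hence not bijective.
Since f is not bijective, we find the least positive k with f(k) = f(0): this means 75k ≡ 0 (mod 90), i.e. 90 ∣ 75k. Since gcd(75, 90) = 15, dividing through by 15 this holds exactly when 6 ∣ 5k, and as gcd(5, 6) = 1, exactly when 6 ∣ k.
The smallest positive such k is 6.

6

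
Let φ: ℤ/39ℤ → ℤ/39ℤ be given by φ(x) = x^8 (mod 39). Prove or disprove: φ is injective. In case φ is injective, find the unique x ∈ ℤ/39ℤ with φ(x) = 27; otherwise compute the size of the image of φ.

φ(1) = 1^8 = 1.
φ(5): Repeated squaring mod 39: 5^1 ≡ 5, 5^2 ≡ 5² = 25, 5^4 ≡ 25² = 625 ≡ 1, 5^8 ≡ 1² = 1. So 5^8 ≡ 1 (mod 39).
So φ(1) = φ(5) = 1 while 1 ≠ 5, hence φ is not injective.
Since φ is not injective, we determine |image(φ)|. Computing x^8 mod 39 for each x (by repeated squaring, reducing mod 39 at every step), the values φ(0), φ(1), …, φ(38) are: 0, 1, 22, 9, 16, 1, 3, 16, 1, 3, 22, 22, 27, 13, 1, 9, 22, 16, 27, 16, 16, 27, 16, 22, 9, 1, 13, 27, 22, 22, 3, 1, 16, 3, 1, 16, 9, 22, 1.
The distinct values are {0, 1, 3, 9, 13, 16, 22, 27}; there are 8 of them.

8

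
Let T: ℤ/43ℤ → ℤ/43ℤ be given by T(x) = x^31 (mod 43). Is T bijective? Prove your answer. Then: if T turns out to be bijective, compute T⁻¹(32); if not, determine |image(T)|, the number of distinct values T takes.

Since 43 is prime, the nonzero elements of ℤ/43ℤ form a cyclic group of order 42.
As gcd(31, 42) = 1, raising to the 31st power is a bijection on this group: if s^31 ≡ t^31 then (st^{−1})^31 = 1, and the only element of order dividing gcd(31, 42) = 1 is 1, so s = t.
With T(0) = 0 this makes T injective on all of ℤ/43ℤ, hence bijective (finite equal-size domain and codomain). In particular T is bijective.
Since T is bijective, we find the preimage of 32. The inverse of x ↦ x^31 on (ℤ/43ℤ)^× is x ↦ x^19, because 31·19 = 589 = 14·42 + 1 ≡ 1 (mod 42) and x^{42} = 1 for x ≠ 0 (Fermat). So T⁻¹(32) = 32^19 mod 43.
Repeated squaring mod 43: 32^1 ≡ 32, 32^2 ≡ 32² = 1024 ≡ 35, 32^4 ≡ 35² = 1225 ≡ 21, 32^8 ≡ 21² = 441 ≡ 11, 32^16 ≡ 11² = 121 ≡ 35. Since 19 = 16 + 2 + 1, 32^19 ≡ 35·35·32: 35·35 = 1225 ≡ 21, then 21·32 = 672 ≡ 27. So 32^19 ≡ 27 (mod 43).
Hence T⁻¹(32) = 27.

27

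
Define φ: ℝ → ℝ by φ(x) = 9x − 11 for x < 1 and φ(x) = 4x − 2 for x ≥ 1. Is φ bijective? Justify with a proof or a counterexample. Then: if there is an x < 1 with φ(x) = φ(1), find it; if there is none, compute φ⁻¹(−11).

0

Both pieces are strictly increasing (slopes 9 and 4), so each is injective on its own interval.
The left piece maps (−∞, 1) onto (−∞, −2); the right piece maps [1, ∞) onto [2, ∞).
The images leave a gap (−2 has no preimage), so φ is not surjective, hence not bijective.
Because the two images are disjoint, no x < 1 has φ(x) = φ(1), so we compute φ⁻¹(−11): −11 lies in (−∞, −2), so solve 9x − 11 = −11: x = (−11 + 11)/9 = 0.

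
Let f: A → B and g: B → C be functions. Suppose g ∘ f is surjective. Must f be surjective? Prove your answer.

No. Take A = {0, 1, 2}, B = {0, 1, 2, 3}, C = {0}, f(a) = 0 for every a ∈ A, and g(b) = 0 for every b ∈ B.
Then g ∘ f is surjective onto {0}, but 3 ∈ B has no preimage under f, so f is not surjective.

not surjective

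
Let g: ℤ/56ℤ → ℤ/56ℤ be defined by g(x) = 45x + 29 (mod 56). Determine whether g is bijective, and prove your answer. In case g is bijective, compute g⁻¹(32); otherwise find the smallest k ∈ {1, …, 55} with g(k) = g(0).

15

If g(x_1) = g(x_2), then 45x_1 ≡ 45x_2 (mod 56). Because gcd(45, 56) = 1, we may cancel 45 to get x_1 ≡ x_2 (mod 56).
We now compute 45⁻¹ mod 56 explicitly. Euclid's algorithm: 56 = 1·45 + 11, 45 = 4·11 + 1; back-substituting gives 1 = 5·45 − 4·56, so 45⁻¹ ≡ 5 (mod 56).
Then y ↦ 5(y − 29) is a two-sided inverse to g, so every y ∈ ℤ/56ℤ has a preimage.
Therefore g is bijective.
Since g is bijective, we find g⁻¹(32): we need 45x ≡ 32 − 29 ≡ 3 (mod 56). Using 45⁻¹ = 5: x ≡ 5·3 = 15, so x = 15.
Check: g(15) = 45·15 + 29 = 704 = 12·56 + 32 ≡ 32 (mod 56).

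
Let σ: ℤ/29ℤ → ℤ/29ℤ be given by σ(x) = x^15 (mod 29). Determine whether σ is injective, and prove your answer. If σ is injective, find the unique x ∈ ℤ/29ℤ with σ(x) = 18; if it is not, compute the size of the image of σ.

11

Since 29 is prime, the nonzero elements of ℤ/29ℤ form a cyclic group of order 28.
As gcd(15, 28) = 1, raising to the 15th power is a bijection on this group: if x_1^15 ≡ x_2^15 then (x_1x_2^{−1})^15 = 1, and the only element of order dividing gcd(15, 28) = 1 is 1, so x_1 = x_2.
With σ(0) = 0 this makes σ injective on all of ℤ/29ℤ, hence bijective (finite equal-size domain and codomain). In particular σ is injective.
Since σ is injective, we find the preimage of 18. The inverse of x ↦ x^15 on (ℤ/29ℤ)^× is x ↦ x^15, because 15·15 = 225 = 8·28 + 1 ≡ 1 (mod 28) and x^{28} = 1 for x ≠ 0 (Fermat). So σ⁻¹(18) = 18^15 mod 29.
Repeated squaring mod 29: 18^1 ≡ 18, 18^2 ≡ 18² = 324 ≡ 5, 18^4 ≡ 5² = 25, 18^8 ≡ 25² = 625 ≡ 16. Since 15 = 8 + 4 + 2 + 1, 18^15 ≡ 16·25·5·18: 16·25 = 400 ≡ 23, then 23·5 = 115 ≡ 28, then 28·18 = 504 ≡ 11. So 18^15 ≡ 11 (mod 29).
Hence σ⁻¹(18) = 11.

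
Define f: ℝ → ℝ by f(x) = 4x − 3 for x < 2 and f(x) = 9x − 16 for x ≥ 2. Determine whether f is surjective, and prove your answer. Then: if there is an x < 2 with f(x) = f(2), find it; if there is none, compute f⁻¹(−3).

5/4

Both pieces are strictly increasing (slopes 4 and 9), so each is injective on its own interval.
The left piece maps (−∞, 2) onto (−∞, 5); the right piece maps [2, ∞) onto [2, ∞).
The union (−∞, 5) ∪ [2, ∞) covers ℝ, so f is surjective.
For the follow-up: the images overlap, so an x < 2 with f(x) = f(2) exists. f(2) = 2; solving 4x − 3 = 2 for x < 2 gives x = (2 + 3)/4 = 5/4.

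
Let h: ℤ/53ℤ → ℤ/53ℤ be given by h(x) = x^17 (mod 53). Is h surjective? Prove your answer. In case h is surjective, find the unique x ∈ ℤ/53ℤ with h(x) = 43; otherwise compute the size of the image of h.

38

Since 53 is prime, the nonzero elements of ℤ/53ℤ form a cyclic group of order 52.
As gcd(17, 52) = 1, raising to the 17th power is a bijection on this group: if u^17 ≡ v^17 then (uv^{−1})^17 = 1, and the only element of order dividing gcd(17, 52) = 1 is 1, so u = v.
With h(0) = 0 this makes h injective on all of ℤ/53ℤ, hence bijective (finite equal-size domain and codomain). In particular h is surjective.
Since h is surjective, we find the preimage of 43. The inverse of x ↦ x^17 on (ℤ/53ℤ)^× is x ↦ x^49, because 17·49 = 833 = 16·52 + 1 ≡ 1 (mod 52) and x^{52} = 1 for x ≠ 0 (Fermat). So h⁻¹(43) = 43^49 mod 53.
Repeated squaring mod 53: 43^1 ≡ 43, 43^2 ≡ 43² = 1849 ≡ 47, 43^4 ≡ 47² = 2209 ≡ 36, 43^8 ≡ 36² = 1296 ≡ 24, 43^16 ≡ 24² = 576 ≡ 46, 43^32 ≡ 46² = 2116 ≡ 49. Since 49 = 32 + 16 + 1, 43^49 ≡ 49·46·43: 49·46 = 2254 ≡ 28, then 28·43 = 1204 ≡ 38. So 43^49 ≡ 38 (mod 53).
Hence h⁻¹(43) = 38.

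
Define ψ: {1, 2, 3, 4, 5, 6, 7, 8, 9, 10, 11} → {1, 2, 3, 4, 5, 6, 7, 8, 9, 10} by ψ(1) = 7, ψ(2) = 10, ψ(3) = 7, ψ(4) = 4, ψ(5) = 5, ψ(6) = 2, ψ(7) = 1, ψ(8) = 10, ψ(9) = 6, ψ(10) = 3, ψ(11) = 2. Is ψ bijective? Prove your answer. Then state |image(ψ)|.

ψ(1) = 7 = ψ(3) with 1 ≠ 3, so ψ is not injective, hence not bijective.
The image of ψ is {1, 2, 3, 4, 5, 6, 7, 10}, which has 8 elements.

8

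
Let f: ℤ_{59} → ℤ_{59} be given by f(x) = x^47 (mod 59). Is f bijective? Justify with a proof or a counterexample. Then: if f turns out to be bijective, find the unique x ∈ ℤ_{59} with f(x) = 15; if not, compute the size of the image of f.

46

Since 59 is prime, the nonzero elements of ℤ_{59} form a cyclic group of order 58.
As gcd(47, 58) = 1, raising to the 47th power is a bijection on this group: if u^47 ≡ v^47 then (uv^{−1})^47 = 1, and the only element of order dividing gcd(47, 58) = 1 is 1, so u = v.
With f(0) = 0 this makes f injective on all of ℤ_{59}, hence bijective (finite equal-size domain and codomain). In particular f is bijective.
Since f is bijective, we find the preimage of 15. The inverse of x ↦ x^47 on (ℤ_{59})^× is x ↦ x^21, because 47·21 = 987 = 17·58 + 1 ≡ 1 (mod 58) and x^{58} = 1 for x ≠ 0 (Fermat). So f⁻¹(15) = 15^21 mod 59.
Repeated squaring mod 59: 15^1 ≡ 15, 15^2 ≡ 15² = 225 ≡ 48, 15^4 ≡ 48² = 2304 ≡ 3, 15^8 ≡ 3² = 9, 15^16 ≡ 9² = 81 ≡ 22. Since 21 = 16 + 4 + 1, 15^21 ≡ 22·3·15: 22·3 = 66 ≡ 7, then 7·15 = 105 ≡ 46. So 15^21 ≡ 46 (mod 59).
Hence f⁻¹(15) = 46.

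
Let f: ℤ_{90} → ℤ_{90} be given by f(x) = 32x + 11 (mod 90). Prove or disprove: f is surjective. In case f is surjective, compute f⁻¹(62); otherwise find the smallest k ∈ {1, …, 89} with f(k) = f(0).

45

Recall: surjectivity means every element of the codomain has a preimage under f.
Since gcd(32, 90) = 2, we have 32x ≡ 0 (mod 2) for all x, so f(x) ≡ 1 (mod 2).
But 0 ≢ 1 (mod 2), so 0 ∈ ℤ_{90} has no preimage. Hence f is not surjective.
Since f is not surjective, we find the least positive k with f(k) = f(0): this means 32k ≡ 0 (mod 90), i.e. 90 ∣ 32k. Since gcd(32, 90) = 2, dividing through by 2 this holds exactly when 45 ∣ 16k, and as gcd(16, 45) = 1, exactly when 45 ∣ k.
The smallest positive such k is 45.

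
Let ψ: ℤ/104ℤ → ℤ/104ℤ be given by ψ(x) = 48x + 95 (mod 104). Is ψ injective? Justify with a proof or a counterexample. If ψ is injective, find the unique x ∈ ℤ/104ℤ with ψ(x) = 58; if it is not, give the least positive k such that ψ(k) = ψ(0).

We have gcd(48, 104) = 8 > 1. Taking s = 0 and t = 13: ψ(0) = 95 and ψ(13) = 48·13 + 95 = 719 ≡ 95 (mod 104).
So ψ(0) = ψ(13) while 0 ≠ 13, hence ψ is not injective.
Since ψ is not injective, we find the least positive k with ψ(k) = ψ(0): this means 48k ≡ 0 (mod 104), i.e. 104 ∣ 48k. Since gcd(48, 104) = 8, dividing through by 8 this holds exactly when 13 ∣ 6k, and as gcd(6, 13) = 1, exactly when 13 ∣ k.
The smallest positive such k is 13.

13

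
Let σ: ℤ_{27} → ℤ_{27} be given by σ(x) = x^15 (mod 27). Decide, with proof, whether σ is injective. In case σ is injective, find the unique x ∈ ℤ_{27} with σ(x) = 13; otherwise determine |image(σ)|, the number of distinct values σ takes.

7

σ(0) = 0^15 = 0.
σ(3): Repeated squaring mod 27: 3^1 ≡ 3, 3^2 ≡ 3² = 9, 3^4 ≡ 9² = 81 ≡ 0, 3^8 ≡ 0² = 0. Since 15 = 8 + 4 + 2 + 1, 3^15 ≡ 0·0·9·3: 0·0 = 0, then 0·9 = 0, then 0·3 = 0. So 3^15 ≡ 0 (mod 27).
So σ(0) = σ(3) = 0 while 0 ≠ 3, thus σ is not injective.
Since σ is not injective, we determine |image(σ)|. Computing x^15 mod 27 for each x (by repeated squaring, reducing mod 27 at every step), the values σ(0), σ(1), …, σ(26) are: 0, 1, 17, 0, 19, 8, 0, 10, 26, 0, 1, 17, 0, 19, 8, 0, 10, 26, 0, 1, 17, 0, 19, 8, 0, 10, 26.
The distinct values are {0, 1, 8, 10, 17, 19, 26}; there are 7 of them.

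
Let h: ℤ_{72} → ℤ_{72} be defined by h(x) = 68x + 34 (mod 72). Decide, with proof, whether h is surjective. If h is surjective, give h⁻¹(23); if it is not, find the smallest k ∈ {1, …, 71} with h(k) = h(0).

18

Since gcd(68, 72) = 4, we have 68x ≡ 0 (mod 4) for all x, so h(x) ≡ 2 (mod 4).
But 0 ≢ 2 (mod 4), so 0 ∈ ℤ_{72} has no preimage. So h is not surjective.
Since h is not surjective, we find the least positive k with h(k) = h(0): this means 68k ≡ 0 (mod 72), i.e. 72 ∣ 68k. Since gcd(68, 72) = 4, dividing through by 4 this holds exactly when 18 ∣ 17k, and as gcd(17, 18) = 1, exactly when 18 ∣ k.
The smallest positive such k is 18.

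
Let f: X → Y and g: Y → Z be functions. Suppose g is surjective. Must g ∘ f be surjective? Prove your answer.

not surjective

No. Take X = {0}, Y = Z = {0, 1, 2, 3}, f(0) = 0, and g = identity (surjective).
Then (g ∘ f)(0) = 0, and 3 ∈ Z has no preimage under g ∘ f, so g ∘ f is not surjective.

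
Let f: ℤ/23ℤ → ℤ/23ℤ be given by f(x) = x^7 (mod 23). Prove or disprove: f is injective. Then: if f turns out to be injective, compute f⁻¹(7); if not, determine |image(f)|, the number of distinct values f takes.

11

Since 23 is prime, the nonzero elements of ℤ/23ℤ form a cyclic group of order 22.
As gcd(7, 22) = 1, raising to the 7th power is a bijection on this group: if u^7 ≡ v^7 then (uv^{−1})^7 = 1, and the only element of order dividing gcd(7, 22) = 1 is 1, so u = v.
With f(0) = 0 this makes f injective on all of ℤ/23ℤ, hence bijective (finite equal-size domain and codomain). In particular f is injective.
Since f is injective, we find the preimage of 7. The inverse of x ↦ x^7 on (ℤ/23ℤ)^× is x ↦ x^19, because 7·19 = 133 = 6·22 + 1 ≡ 1 (mod 22) and x^{22} = 1 for x ≠ 0 (Fermat). So f⁻¹(7) = 7^19 mod 23.
Repeated squaring mod 23: 7^1 ≡ 7, 7^2 ≡ 7² = 49 ≡ 3, 7^4 ≡ 3² = 9, 7^8 ≡ 9² = 81 ≡ 12, 7^16 ≡ 12² = 144 ≡ 6. Since 19 = 16 + 2 + 1, 7^19 ≡ 6·3·7: 6·3 = 18, then 18·7 = 126 ≡ 11. So 7^19 ≡ 11 (mod 23).
Hence f⁻¹(7) = 11.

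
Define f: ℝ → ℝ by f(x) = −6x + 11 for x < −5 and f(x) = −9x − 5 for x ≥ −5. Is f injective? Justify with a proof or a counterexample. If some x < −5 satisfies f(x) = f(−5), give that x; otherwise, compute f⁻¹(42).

-31/6

Both pieces are strictly decreasing (slopes −6 and −9), so each is injective on its own interval.
The left piece maps (−∞, −5) onto (41, ∞); the right piece maps [−5, ∞) onto (−∞, 40].
These images are disjoint, so no value is attained by both pieces. Therefore f is injective.
Because the two images are disjoint, no x < −5 has f(x) = f(−5), so we compute f⁻¹(42): 42 lies in (41, ∞), so solve −6x + 11 = 42: x = (42 − 11)/(−6) = −31/6.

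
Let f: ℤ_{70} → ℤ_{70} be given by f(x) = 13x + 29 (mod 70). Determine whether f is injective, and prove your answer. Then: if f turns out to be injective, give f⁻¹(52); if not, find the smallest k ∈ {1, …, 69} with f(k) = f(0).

61

Recall that f is injective if f(s) = f(t) implies s = t.
If f(s) = f(t), then 13s ≡ 13t (mod 70). Because gcd(13, 70) = 1, we may cancel 13 to get s ≡ t (mod 70).
So f is injective.
We now compute 13⁻¹ mod 70 explicitly. Euclid's algorithm: 70 = 5·13 + 5, 13 = 2·5 + 3, 5 = 1·3 + 2, 3 = 1·2 + 1; back-substituting gives 1 = 27·13 − 5·70, so 13⁻¹ ≡ 27 (mod 70).
Since f is injective, we compute f⁻¹(52): solve 13x + 29 ≡ 52 (mod 70), i.e. 13x ≡ 23 (mod 70).
Multiplying by 13⁻¹ = 27 gives x ≡ 27·23 = 621 = 8·70 + 61 ≡ 61 (mod 70).
Check: f(61) = 13·61 + 29 = 822 = 11·70 + 52 ≡ 52 (mod 70).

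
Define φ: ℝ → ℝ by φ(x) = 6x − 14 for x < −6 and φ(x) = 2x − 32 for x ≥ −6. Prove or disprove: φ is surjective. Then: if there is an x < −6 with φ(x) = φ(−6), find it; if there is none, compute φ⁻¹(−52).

-19/3

Both pieces are strictly increasing (slopes 6 and 2), so each is injective on its own interval.
The left piece maps (−∞, −6) onto (−∞, −50); the right piece maps [−6, ∞) onto [−44, ∞).
The union (−∞, −50) ∪ [−44, ∞) omits the interval between −50 and −44; in particular −50 has no preimage. So φ is not surjective.
Because the two images are disjoint, no x < −6 has φ(x) = φ(−6), so we compute φ⁻¹(−52): −52 lies in (−∞, −50), so solve 6x − 14 = −52: x = (−52 + 14)/6 = −19/3.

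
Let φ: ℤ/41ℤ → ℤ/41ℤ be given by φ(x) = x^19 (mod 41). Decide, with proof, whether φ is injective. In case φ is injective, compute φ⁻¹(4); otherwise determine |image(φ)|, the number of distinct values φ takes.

Since 41 is prime, the nonzero elements of ℤ/41ℤ form a cyclic group of order 40.
As gcd(19, 40) = 1, raising to the 19th power is a bijection on this group: if x_1^19 ≡ x_2^19 then (x_1x_2^{−1})^19 = 1, and the only element of order dividing gcd(19, 40) = 1 is 1, so x_1 = x_2.
With φ(0) = 0 this makes φ injective on all of ℤ/41ℤ, hence bijective (finite equal-size domain and codomain). In particular φ is injective.
Since φ is injective, we find the preimage of 4. The inverse of x ↦ x^19 on (ℤ/41ℤ)^× is x ↦ x^19, because 19·19 = 361 = 9·40 + 1 ≡ 1 (mod 40) and x^{40} = 1 for x ≠ 0 (Fermat). So φ⁻¹(4) = 4^19 mod 41.
Repeated squaring mod 41: 4^1 ≡ 4, 4^2 ≡ 4² = 16, 4^4 ≡ 16² = 256 ≡ 10, 4^8 ≡ 10² = 100 ≡ 18, 4^16 ≡ 18² = 324 ≡ 37. Since 19 = 16 + 2 + 1, 4^19 ≡ 37·16·4: 37·16 = 592 ≡ 18, then 18·4 = 72 ≡ 31. So 4^19 ≡ 31 (mod 41).
Hence φ⁻¹(4) = 31.

31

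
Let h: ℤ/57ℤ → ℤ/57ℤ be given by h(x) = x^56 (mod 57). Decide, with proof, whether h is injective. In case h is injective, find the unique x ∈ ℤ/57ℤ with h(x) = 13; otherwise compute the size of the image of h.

20

h(8): Repeated squaring mod 57: 8^1 ≡ 8, 8^2 ≡ 8² = 64 ≡ 7, 8^4 ≡ 7² = 49, 8^8 ≡ 49² = 2401 ≡ 7, 8^16 ≡ 7² = 49, 8^32 ≡ 49² = 2401 ≡ 7. Since 56 = 32 + 16 + 8, 8^56 ≡ 7·49·7: 7·49 = 343 ≡ 1, then 1·7 = 7. So 8^56 ≡ 7 (mod 57).
h(11): Repeated squaring mod 57: 11^1 ≡ 11, 11^2 ≡ 11² = 121 ≡ 7, 11^4 ≡ 7² = 49, 11^8 ≡ 49² = 2401 ≡ 7, 11^16 ≡ 7² = 49, 11^32 ≡ 49² = 2401 ≡ 7. Since 56 = 32 + 16 + 8, 11^56 ≡ 7·49·7: 7·49 = 343 ≡ 1, then 1·7 = 7. So 11^56 ≡ 7 (mod 57).
So h(8) = h(11) = 7 while 8 ≠ 11, thus h is not injective.
Since h is not injective, we determine |image(h)|. Computing x^56 mod 57 for each x (by repeated squaring, reducing mod 57 at every step), the values h(0), h(1), …, h(56) are: 0, 1, 4, 9, 16, 25, 36, 49, 7, 24, 43, 7, 30, 55, 25, 54, 28, 4, 39, 19, 1, 42, 28, 16, 6, 55, 49, 45, 43, 43, 45, 49, 55, 6, 16, 28, 42, 1, 19, 39, 4, 28, 54, 25, 55, 30, 7, 43, 24, 7, 49, 36, 25, 16, 9, 4, 1.
The distinct values are {0, 1, 4, 6, 7, 9, 16, 19, 24, 25, 28, 30, 36, 39, 42, 43, 45, 49, 54, 55}; there are 20 of them.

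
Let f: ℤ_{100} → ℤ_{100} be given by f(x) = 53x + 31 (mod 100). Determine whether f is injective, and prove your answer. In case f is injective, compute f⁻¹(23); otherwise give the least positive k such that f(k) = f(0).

Recall: f is injective if f(x_1) = f(x_2) implies x_1 = x_2.
If f(x_1) = f(x_2), then 53x_1 ≡ 53x_2 (mod 100). Because gcd(53, 100) = 1, we may cancel 53 to get x_1 ≡ x_2 (mod 100).
Therefore f is injective.
We now compute 53⁻¹ mod 100 explicitly. Euclid's algorithm: 100 = 1·53 + 47, 53 = 1·47 + 6, 47 = 7·6 + 5, 6 = 1·5 + 1; back-substituting gives 1 = 17·53 − 9·100, so 53⁻¹ ≡ 17 (mod 100).
Since f is injective, we compute f⁻¹(23): solve 53x + 31 ≡ 23 (mod 100), i.e. 53x ≡ 92 (mod 100).
Multiplying by 53⁻¹ = 17 gives x ≡ 17·92 = 1564 = 15·100 + 64 ≡ 64 (mod 100).
Check: f(64) = 53·64 + 31 = 3423 = 34·100 + 23 ≡ 23 (mod 100).

64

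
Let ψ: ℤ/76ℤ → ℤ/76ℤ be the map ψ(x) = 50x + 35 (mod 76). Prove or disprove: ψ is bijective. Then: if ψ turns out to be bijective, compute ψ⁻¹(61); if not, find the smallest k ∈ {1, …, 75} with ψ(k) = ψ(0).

38

We have gcd(50, 76) = 2 > 1. Taking s = 0 and t = 38: ψ(0) = 35 and ψ(38) = 50·38 + 35 = 1935 ≡ 35 (mod 76).
So ψ(0) = ψ(38) while 0 ≠ 38, hence ψ is not injective, hence not bijective.
Since ψ is not bijective, we find the least positive k with ψ(k) = ψ(0): this means 50k ≡ 0 (mod 76), i.e. 76 ∣ 50k. Since gcd(50, 76) = 2, dividing through by 2 this holds exactly when 38 ∣ 25k, and as gcd(25, 38) = 1, exactly when 38 ∣ k.
The smallest positive such k is 38.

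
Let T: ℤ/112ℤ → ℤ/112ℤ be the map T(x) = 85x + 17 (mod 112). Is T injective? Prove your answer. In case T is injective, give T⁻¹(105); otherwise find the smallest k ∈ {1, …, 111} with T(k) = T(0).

If T(u) = T(v), then 85u ≡ 85v (mod 112). Because gcd(85, 112) = 1, we may cancel 85 to get u ≡ v (mod 112).
Hence T is injective.
We now compute 85⁻¹ mod 112 explicitly. Euclid's algorithm: 112 = 1·85 + 27, 85 = 3·27 + 4, 27 = 6·4 + 3, 4 = 1·3 + 1; back-substituting gives 1 = 29·85 − 22·112, so 85⁻¹ ≡ 29 (mod 112).
Since T is injective, we find T⁻¹(105): we need 85x ≡ 105 − 17 ≡ 88 (mod 112). Using 85⁻¹ = 29: x ≡ 29·88 = 2552 = 22·112 + 88, so x = 88.
Check: T(88) = 85·88 + 17 = 7497 = 66·112 + 105 ≡ 105 (mod 112).

88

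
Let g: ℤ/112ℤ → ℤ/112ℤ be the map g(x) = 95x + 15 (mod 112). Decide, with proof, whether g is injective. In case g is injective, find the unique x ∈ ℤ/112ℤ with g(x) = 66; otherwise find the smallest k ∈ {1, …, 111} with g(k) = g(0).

Suppose g(x_1) = g(x_2) in ℤ/112ℤ. Then 95x_1 + 15 ≡ 95x_2 + 15 (mod 112), thus 95(x_1 − x_2) ≡ 0 (mod 112).
Since gcd(95, 112) = 1, 95 is invertible modulo 112, therefore x_1 − x_2 ≡ 0 (mod 112), i.e. x_1 = x_2.
Therefore g is injective.
We now compute 95⁻¹ mod 112 explicitly. Euclid's algorithm: 112 = 1·95 + 17, 95 = 5·17 + 10, 17 = 1·10 + 7, 10 = 1·7 + 3, 7 = 2·3 + 1; back-substituting gives 1 = 79·95 − 67·112, so 95⁻¹ ≡ 79 (mod 112).
Since g is injective, we find g⁻¹(66): we need 95x ≡ 66 − 15 ≡ 51 (mod 112). Using 95⁻¹ = 79: x ≡ 79·51 = 4029 = 35·112 + 109, so x = 109.
Check: g(109) = 95·109 + 15 = 10370 = 92·112 + 66 ≡ 66 (mod 112).

109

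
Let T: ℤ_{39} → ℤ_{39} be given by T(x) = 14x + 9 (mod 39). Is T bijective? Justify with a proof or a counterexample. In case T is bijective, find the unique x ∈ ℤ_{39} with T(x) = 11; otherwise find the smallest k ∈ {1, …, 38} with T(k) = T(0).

28

Recall that injectivity means: for all u, v in the domain, T(u) = T(v) implies u = v.
Suppose T(u) = T(v) in ℤ_{39}. Then 14u + 9 ≡ 14v + 9 (mod 39), thus 14(u − v) ≡ 0 (mod 39).
Since gcd(14, 39) = 1, 14 is invertible modulo 39, so u − v ≡ 0 (mod 39), i.e. u = v.
We now compute 14⁻¹ mod 39 explicitly. Euclid's algorithm: 39 = 2·14 + 11, 14 = 1·11 + 3, 11 = 3·3 + 2, 3 = 1·2 + 1; back-substituting gives 1 = 14·14 − 5·39, so 14⁻¹ ≡ 14 (mod 39).
Then y ↦ 14(y − 9) is a two-sided inverse to T, so every y ∈ ℤ_{39} has a preimage.
Hence T is bijective.
Since T is bijective, we compute T⁻¹(11): solve 14x + 9 ≡ 11 (mod 39), i.e. 14x ≡ 2 (mod 39).
Multiplying by 14⁻¹ = 14 gives x ≡ 14·2 = 28 ≡ 28 (mod 39).
Check: T(28) = 14·28 + 9 = 401 = 10·39 + 11 ≡ 11 (mod 39).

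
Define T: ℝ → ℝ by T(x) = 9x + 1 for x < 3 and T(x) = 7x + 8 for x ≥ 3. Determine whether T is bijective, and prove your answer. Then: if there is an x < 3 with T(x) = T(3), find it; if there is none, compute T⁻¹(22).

Both pieces are strictly increasing (slopes 9 and 7), so each is injective on its own interval.
The left piece maps (−∞, 3) onto (−∞, 28); the right piece maps [3, ∞) onto [29, ∞).
The images leave a gap (28 has no preimage), so T is not surjective, hence not bijective.
Because the two images are disjoint, no x < 3 has T(x) = T(3), so we compute T⁻¹(22): 22 lies in (−∞, 28), so solve 9x + 1 = 22: x = (22 − 1)/9 = 7/3.

7/3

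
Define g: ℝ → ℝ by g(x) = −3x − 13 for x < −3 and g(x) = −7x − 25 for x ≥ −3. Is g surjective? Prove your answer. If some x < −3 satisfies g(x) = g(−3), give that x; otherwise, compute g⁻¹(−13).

Both pieces are strictly decreasing (slopes −3 and −7), so each is injective on its own interval.
The left piece maps (−∞, −3) onto (−4, ∞); the right piece maps [−3, ∞) onto (−∞, −4].
These images together cover ℝ, so g is surjective.
Because the two images are disjoint, no x < −3 has g(x) = g(−3), so we compute g⁻¹(−13): −13 lies in (−∞, −4], so solve −7x − 25 = −13: x = (−13 + 25)/(−7) = −12/7.

-12/7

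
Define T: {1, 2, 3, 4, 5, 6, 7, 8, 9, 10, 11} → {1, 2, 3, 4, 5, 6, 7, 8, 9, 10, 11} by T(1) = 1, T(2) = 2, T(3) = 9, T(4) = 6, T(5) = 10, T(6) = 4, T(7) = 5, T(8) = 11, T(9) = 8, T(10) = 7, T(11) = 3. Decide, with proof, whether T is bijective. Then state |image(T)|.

The values 1, 2, 9, 6, 10, 4, 5, 11, 8, 7, 3 are a permutation of {1, 2, 3, 4, 5, 6, 7, 8, 9, 10, 11}: each element appears exactly once.
So T is injective and surjective, hence bijective.
The image of T is {1, 2, 3, 4, 5, 6, 7, 8, 9, 10, 11}, which has 11 elements.

11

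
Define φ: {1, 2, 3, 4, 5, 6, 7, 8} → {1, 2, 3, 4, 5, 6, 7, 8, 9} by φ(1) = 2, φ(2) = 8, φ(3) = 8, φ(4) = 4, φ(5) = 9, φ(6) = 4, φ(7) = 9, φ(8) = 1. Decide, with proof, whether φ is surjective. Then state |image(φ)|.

5

No element maps to 3, so φ is not surjective.
The image of φ is {1, 2, 4, 8, 9}, which has 5 elements.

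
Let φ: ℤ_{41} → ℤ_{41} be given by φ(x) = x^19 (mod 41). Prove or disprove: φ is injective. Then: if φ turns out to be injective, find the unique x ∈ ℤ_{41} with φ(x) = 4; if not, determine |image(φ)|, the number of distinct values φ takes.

31

Since 41 is prime, the nonzero elements of ℤ_{41} form a cyclic group of order 40.
As gcd(19, 40) = 1, raising to the 19th power is a bijection on this group: if x_1^19 ≡ x_2^19 then (x_1x_2^{−1})^19 = 1, and the only element of order dividing gcd(19, 40) = 1 is 1, so x_1 = x_2.
With φ(0) = 0 this makes φ injective on all of ℤ_{41}, hence bijective (finite equal-size domain and codomain). In particular φ is injective.
Since φ is injective, we find the preimage of 4. The inverse of x ↦ x^19 on (ℤ_{41})^× is x ↦ x^19, because 19·19 = 361 = 9·40 + 1 ≡ 1 (mod 40) and x^{40} = 1 for x ≠ 0 (Fermat). So φ⁻¹(4) = 4^19 mod 41.
Repeated squaring mod 41: 4^1 ≡ 4, 4^2 ≡ 4² = 16, 4^4 ≡ 16² = 256 ≡ 10, 4^8 ≡ 10² = 100 ≡ 18, 4^16 ≡ 18² = 324 ≡ 37. Since 19 = 16 + 2 + 1, 4^19 ≡ 37·16·4: 37·16 = 592 ≡ 18, then 18·4 = 72 ≡ 31. So 4^19 ≡ 31 (mod 41).
Hence φ⁻¹(4) = 31.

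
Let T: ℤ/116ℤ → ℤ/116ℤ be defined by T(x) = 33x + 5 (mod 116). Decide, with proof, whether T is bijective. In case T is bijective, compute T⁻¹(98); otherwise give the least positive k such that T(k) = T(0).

45

By definition, T is injective if T(s) = T(t) implies s = t.
If T(s) = T(t), then 33s ≡ 33t (mod 116). Because gcd(33, 116) = 1, we may cancel 33 to get s ≡ t (mod 116).
We now compute 33⁻¹ mod 116 explicitly. Euclid's algorithm: 116 = 3·33 + 17, 33 = 1·17 + 16, 17 = 1·16 + 1; back-substituting gives 1 = 109·33 − 31·116, so 33⁻¹ ≡ 109 (mod 116).
Then y ↦ 109(y − 5) is a two-sided inverse to T, so every y ∈ ℤ/116ℤ has a preimage.
Hence T is bijective.
Since T is bijective, we find T⁻¹(98): we need 33x ≡ 98 − 5 ≡ 93 (mod 116). Using 33⁻¹ = 109: x ≡ 109·93 = 10137 = 87·116 + 45, so x = 45.
Check: T(45) = 33·45 + 5 = 1490 = 12·116 + 98 ≡ 98 (mod 116).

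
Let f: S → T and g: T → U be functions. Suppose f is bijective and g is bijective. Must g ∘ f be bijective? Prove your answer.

bijective

Injectivity: if g(f(s)) = g(f(t)) then f(s) = f(t) (g injective) so s = t (f injective).
Surjectivity: for c ∈ U pick b with g(b) = c, then a with f(a) = b; then (g ∘ f)(a) = c.
So g ∘ f is bijective.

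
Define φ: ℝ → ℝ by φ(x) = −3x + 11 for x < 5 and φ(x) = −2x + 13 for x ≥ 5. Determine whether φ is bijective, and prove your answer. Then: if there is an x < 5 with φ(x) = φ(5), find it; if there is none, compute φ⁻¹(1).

8/3

Both pieces are strictly decreasing (slopes −3 and −2), so each is injective on its own interval.
The left piece maps (−∞, 5) onto (−4, ∞); the right piece maps [5, ∞) onto (−∞, 3].
These images overlap. In particular φ(5) = 3 (right piece), and solving −3x + 11 = 3 on the left piece gives x = 8/3 < 5.
So φ(8/3) = φ(5) with 8/3 ≠ 5, and φ is not injective, hence not bijective. This x = 8/3 is the requested value below 5.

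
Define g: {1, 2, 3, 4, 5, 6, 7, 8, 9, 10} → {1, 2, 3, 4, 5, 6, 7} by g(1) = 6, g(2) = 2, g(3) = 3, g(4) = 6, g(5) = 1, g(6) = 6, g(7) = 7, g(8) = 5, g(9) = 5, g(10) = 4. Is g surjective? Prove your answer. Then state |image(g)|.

Every element of the codomain has a preimage: 1 = g(5), 2 = g(2), 3 = g(3), 4 = g(10), 5 = g(8), 6 = g(1), 7 = g(7).
So g is surjective.
The image of g is {1, 2, 3, 4, 5, 6, 7}, which has 7 elements.

7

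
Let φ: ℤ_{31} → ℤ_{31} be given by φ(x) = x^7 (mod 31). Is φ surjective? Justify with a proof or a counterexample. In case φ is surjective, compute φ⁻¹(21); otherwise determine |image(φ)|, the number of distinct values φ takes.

Since 31 is prime, the nonzero elements of ℤ_{31} form a cyclic group of order 30.
As gcd(7, 30) = 1, raising to the 7th power is a bijection on this group: if x_1^7 ≡ x_2^7 then (x_1x_2^{−1})^7 = 1, and the only element of order dividing gcd(7, 30) = 1 is 1, so x_1 = x_2.
With φ(0) = 0 this makes φ injective on all of ℤ_{31}, hence bijective (finite equal-size domain and codomain). In particular φ is surjective.
Since φ is surjective, we find the preimage of 21. The inverse of x ↦ x^7 on (ℤ_{31})^× is x ↦ x^13, because 7·13 = 91 = 3·30 + 1 ≡ 1 (mod 30) and x^{30} = 1 for x ≠ 0 (Fermat). So φ⁻¹(21) = 21^13 mod 31.
Repeated squaring mod 31: 21^1 ≡ 21, 21^2 ≡ 21² = 441 ≡ 7, 21^4 ≡ 7² = 49 ≡ 18, 21^8 ≡ 18² = 324 ≡ 14. Since 13 = 8 + 4 + 1, 21^13 ≡ 14·18·21: 14·18 = 252 ≡ 4, then 4·21 = 84 ≡ 22. So 21^13 ≡ 22 (mod 31).
Hence φ⁻¹(21) = 22.

22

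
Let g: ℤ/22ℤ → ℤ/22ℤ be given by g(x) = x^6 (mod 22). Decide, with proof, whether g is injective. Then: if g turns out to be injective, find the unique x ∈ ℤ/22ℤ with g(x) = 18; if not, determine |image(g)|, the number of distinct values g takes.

g(10): Repeated squaring mod 22: 10^1 ≡ 10, 10^2 ≡ 10² = 100 ≡ 12, 10^4 ≡ 12² = 144 ≡ 12. Since 6 = 4 + 2, 10^6 ≡ 12·12: 12·12 = 144 ≡ 12. So 10^6 ≡ 12 (mod 22).
g(12): Repeated squaring mod 22: 12^1 ≡ 12, 12^2 ≡ 12² = 144 ≡ 12, 12^4 ≡ 12² = 144 ≡ 12. Since 6 = 4 + 2, 12^6 ≡ 12·12: 12·12 = 144 ≡ 12. So 12^6 ≡ 12 (mod 22).
So g(10) = g(12) = 12 while 10 ≠ 12, so g is not injective.
Since g is not injective, we determine |image(g)|. Computing x^6 mod 22 for each x (by repeated squaring, reducing mod 22 at every step), the values g(0), g(1), …, g(21) are: 0, 1, 20, 3, 4, 5, 16, 15, 14, 9, 12, 11, 12, 9, 14, 15, 16, 5, 4, 3, 20, 1.
The distinct values are {0, 1, 3, 4, 5, 9, 11, 12, 14, 15, 16, 20}; there are 12 of them.

12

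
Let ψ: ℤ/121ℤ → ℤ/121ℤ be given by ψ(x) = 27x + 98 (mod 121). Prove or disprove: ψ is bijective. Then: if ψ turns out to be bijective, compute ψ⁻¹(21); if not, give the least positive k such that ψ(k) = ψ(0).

Suppose ψ(s) = ψ(t) in ℤ/121ℤ. Then 27s + 98 ≡ 27t + 98 (mod 121), hence 27(s − t) ≡ 0 (mod 121).
Since gcd(27, 121) = 1, 27 is invertible modulo 121, so s − t ≡ 0 (mod 121), i.e. s = t.
We now compute 27⁻¹ mod 121 explicitly. Euclid's algorithm: 121 = 4·27 + 13, 27 = 2·13 + 1; back-substituting gives 1 = 9·27 − 2·121, so 27⁻¹ ≡ 9 (mod 121).
Then y ↦ 9(y − 98) is a two-sided inverse to ψ, so every y ∈ ℤ/121ℤ has a preimage.
Hence ψ is bijective.
Since ψ is bijective, we compute ψ⁻¹(21): solve 27x + 98 ≡ 21 (mod 121), i.e. 27x ≡ 44 (mod 121).
Multiplying by 27⁻¹ = 9 gives x ≡ 9·44 = 396 = 3·121 + 33 ≡ 33 (mod 121).
Check: ψ(33) = 27·33 + 98 = 989 = 8·121 + 21 ≡ 21 (mod 121).

33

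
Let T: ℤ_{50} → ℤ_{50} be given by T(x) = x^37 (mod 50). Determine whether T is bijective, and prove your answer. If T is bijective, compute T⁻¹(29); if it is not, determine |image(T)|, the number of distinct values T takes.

42

T(0) = 0^37 = 0.
T(10): Repeated squaring mod 50: 10^1 ≡ 10, 10^2 ≡ 10² = 100 ≡ 0, 10^4 ≡ 0² = 0, 10^8 ≡ 0² = 0, 10^16 ≡ 0² = 0, 10^32 ≡ 0² = 0. Since 37 = 32 + 4 + 1, 10^37 ≡ 0·0·10: 0·0 = 0, then 0·10 = 0. So 10^37 ≡ 0 (mod 50).
So T(0) = T(10) = 0 while 0 ≠ 10, therefore T is not injective, hence not bijective.
Since T is not bijective, we determine |image(T)|. Computing x^37 mod 50 for each x (by repeated squaring, reducing mod 50 at every step), the values T(0), T(1), …, T(49) are: 0, 1, 22, 13, 34, 25, 36, 7, 48, 19, 0, 21, 42, 33, 4, 25, 6, 27, 18, 39, 0, 41, 12, 3, 24, 25, 26, 47, 38, 9, 0, 11, 32, 23, 44, 25, 46, 17, 8, 29, 0, 31, 2, 43, 14, 25, 16, 37, 28, 49.
The distinct values are {0, 1, 2, 3, 4, 6, 7, 8, 9, 11, 12, 13, 14, 16, 17, 18, 19, 21, 22, 23, 24, 25, 26, 27, 28, 29, 31, 32, 33, 34, 36, 37, 38, 39, 41, 42, 43, 44, 46, 47, 48, 49}; there are 42 of them.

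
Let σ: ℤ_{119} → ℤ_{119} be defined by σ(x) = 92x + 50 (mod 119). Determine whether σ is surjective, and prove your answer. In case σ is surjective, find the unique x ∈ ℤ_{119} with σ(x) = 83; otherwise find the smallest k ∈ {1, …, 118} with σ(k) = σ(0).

12

Since gcd(92, 119) = 1, 92 is invertible modulo 119. Euclid's algorithm: 119 = 1·92 + 27, 92 = 3·27 + 11, 27 = 2·11 + 5, 11 = 2·5 + 1; back-substituting gives 1 = 22·92 − 17·119, so 92⁻¹ ≡ 22 (mod 119).
For any y ∈ ℤ_{119}, x = 22(y − 50) mod 119 satisfies σ(x) = 92·22(y − 50) + 50 ≡ y (since 92·22 ≡ 1 mod 119). So every y has a preimage.
Therefore σ is surjective.
Since σ is surjective, we compute σ⁻¹(83): solve 92x + 50 ≡ 83 (mod 119), i.e. 92x ≡ 33 (mod 119).
Multiplying by 92⁻¹ = 22 gives x ≡ 22·33 = 726 = 6·119 + 12 ≡ 12 (mod 119).
Check: σ(12) = 92·12 + 50 = 1154 = 9·119 + 83 ≡ 83 (mod 119).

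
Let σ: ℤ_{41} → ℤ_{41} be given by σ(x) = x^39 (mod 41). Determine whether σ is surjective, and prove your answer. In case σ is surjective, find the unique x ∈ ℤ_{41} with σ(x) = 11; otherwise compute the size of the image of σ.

15

Since 41 is prime, the nonzero elements of ℤ_{41} form a cyclic group of order 40.
As gcd(39, 40) = 1, raising to the 39th power is a bijection on this group: if u^39 ≡ v^39 then (uv^{−1})^39 = 1, and the only element of order dividing gcd(39, 40) = 1 is 1, so u = v.
With σ(0) = 0 this makes σ injective on all of ℤ_{41}, hence bijective (finite equal-size domain and codomain). In particular σ is surjective.
Since σ is surjective, we find the preimage of 11. The inverse of x ↦ x^39 on (ℤ_{41})^× is x ↦ x^39, because 39·39 = 1521 = 38·40 + 1 ≡ 1 (mod 40) and x^{40} = 1 for x ≠ 0 (Fermat). So σ⁻¹(11) = 11^39 mod 41.
Repeated squaring mod 41: 11^1 ≡ 11, 11^2 ≡ 11² = 121 ≡ 39, 11^4 ≡ 39² = 1521 ≡ 4, 11^8 ≡ 4² = 16, 11^16 ≡ 16² = 256 ≡ 10, 11^32 ≡ 10² = 100 ≡ 18. Since 39 = 32 + 4 + 2 + 1, 11^39 ≡ 18·4·39·11: 18·4 = 72 ≡ 31, then 31·39 = 1209 ≡ 20, then 20·11 = 220 ≡ 15. So 11^39 ≡ 15 (mod 41).
Hence σ⁻¹(11) = 15.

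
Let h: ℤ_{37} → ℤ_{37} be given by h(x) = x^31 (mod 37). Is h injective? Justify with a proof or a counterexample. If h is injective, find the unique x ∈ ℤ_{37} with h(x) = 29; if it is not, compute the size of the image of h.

Since 37 is prime, the nonzero elements of ℤ_{37} form a cyclic group of order 36.
As gcd(31, 36) = 1, raising to the 31st power is a bijection on this group: if a^31 ≡ b^31 then (ab^{−1})^31 = 1, and the only element of order dividing gcd(31, 36) = 1 is 1, so a = b.
With h(0) = 0 this makes h injective on all of ℤ_{37}, hence bijective (finite equal-size domain and codomain). In particular h is injective.
Since h is injective, we find the preimage of 29. The inverse of x ↦ x^31 on (ℤ_{37})^× is x ↦ x^7, because 31·7 = 217 = 6·36 + 1 ≡ 1 (mod 36) and x^{36} = 1 for x ≠ 0 (Fermat). So h⁻¹(29) = 29^7 mod 37.
Repeated squaring mod 37: 29^1 ≡ 29, 29^2 ≡ 29² = 841 ≡ 27, 29^4 ≡ 27² = 729 ≡ 26. Since 7 = 4 + 2 + 1, 29^7 ≡ 26·27·29: 26·27 = 702 ≡ 36, then 36·29 = 1044 ≡ 8. So 29^7 ≡ 8 (mod 37).
Hence h⁻¹(29) = 8.

8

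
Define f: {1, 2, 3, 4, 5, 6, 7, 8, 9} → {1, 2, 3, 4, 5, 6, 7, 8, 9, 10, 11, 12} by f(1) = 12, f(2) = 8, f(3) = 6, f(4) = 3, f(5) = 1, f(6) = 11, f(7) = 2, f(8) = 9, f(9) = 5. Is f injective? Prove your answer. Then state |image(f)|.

9

The values f(1), …, f(9) are 12, 8, 6, 3, 1, 11, 2, 9, 5 — all distinct.
So f(u) = f(v) only when u = v, and f is injective.
The image of f is {1, 2, 3, 5, 6, 8, 9, 11, 12}, which has 9 elements.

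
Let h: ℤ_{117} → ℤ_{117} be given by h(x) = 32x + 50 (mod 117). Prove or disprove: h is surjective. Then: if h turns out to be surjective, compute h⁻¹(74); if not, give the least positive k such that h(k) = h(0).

30

Since gcd(32, 117) = 1, 32 is invertible modulo 117. Euclid's algorithm: 117 = 3·32 + 21, 32 = 1·21 + 11, 21 = 1·11 + 10, 11 = 1·10 + 1; back-substituting gives 1 = 11·32 − 3·117, so 32⁻¹ ≡ 11 (mod 117).
Then y ↦ 11(y − 50) is a two-sided inverse to h, so every y ∈ ℤ_{117} has a preimage.
Therefore h is surjective.
Since h is surjective, we find h⁻¹(74): we need 32x ≡ 74 − 50 ≡ 24 (mod 117). Using 32⁻¹ = 11: x ≡ 11·24 = 264 = 2·117 + 30, so x = 30.
Check: h(30) = 32·30 + 50 = 1010 = 8·117 + 74 ≡ 74 (mod 117).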